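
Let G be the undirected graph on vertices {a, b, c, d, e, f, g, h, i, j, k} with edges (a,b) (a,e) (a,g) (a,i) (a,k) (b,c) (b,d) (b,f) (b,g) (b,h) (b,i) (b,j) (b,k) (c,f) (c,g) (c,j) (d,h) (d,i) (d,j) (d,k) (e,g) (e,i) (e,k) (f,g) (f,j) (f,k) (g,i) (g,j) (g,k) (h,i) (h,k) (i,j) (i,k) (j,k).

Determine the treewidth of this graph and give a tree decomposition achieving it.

Treewidth 4.
Bags: B1 = {b, f, g, j, k}  B2 = {b, c, f, g, j}  B3 = {b, g, i, j, k}  B4 = {a, b, g, i, k}  B5 = {b, d, i, j, k}  B6 = {b, d, h, i, k}  B7 = {a, e, g, i, k}
Tree: B1–B2, B1–B3, B3–B4, B3–B5, B5–B6, B4–B7

The largest bag has 5 vertices, giving width 4; this decomposition certifies tw(G) ≤ 4. Conversely, {b, c, f, g, j} is a clique of size 5, and the vertices of any clique must share a bag in every tree decomposition; so some bag has ≥ 5 vertices and tw(G) ≥ 4. Combining the bounds, tw(G) = 4.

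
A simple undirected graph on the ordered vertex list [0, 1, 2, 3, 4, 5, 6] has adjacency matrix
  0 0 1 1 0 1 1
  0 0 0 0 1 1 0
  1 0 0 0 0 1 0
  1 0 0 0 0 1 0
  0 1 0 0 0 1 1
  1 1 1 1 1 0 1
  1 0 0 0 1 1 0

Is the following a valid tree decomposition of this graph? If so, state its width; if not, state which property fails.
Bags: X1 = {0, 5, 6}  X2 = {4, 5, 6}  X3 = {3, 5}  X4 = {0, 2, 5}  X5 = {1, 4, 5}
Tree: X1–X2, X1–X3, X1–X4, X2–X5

No — edge (0,3) lies in no bag.

A tree decomposition must satisfy three properties: every vertex lies in some bag; for every edge, both endpoints lie together in some bag; and for every vertex, the bags containing it form a connected subtree. Here edge (0,3) lies in no bag, so the decomposition is invalid.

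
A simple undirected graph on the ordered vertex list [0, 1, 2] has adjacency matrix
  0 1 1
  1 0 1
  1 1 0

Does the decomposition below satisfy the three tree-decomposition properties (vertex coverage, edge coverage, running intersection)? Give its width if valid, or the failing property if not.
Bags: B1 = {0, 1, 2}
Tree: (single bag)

Checking the three conditions: (i) the bags cover all of {0, 1, 2}; (ii) for each edge, some bag contains both endpoints; (iii) the bags containing any fixed vertex form a subtree. All hold, so the decomposition is valid with width 3 − 1 = 2.

Yes; width 2.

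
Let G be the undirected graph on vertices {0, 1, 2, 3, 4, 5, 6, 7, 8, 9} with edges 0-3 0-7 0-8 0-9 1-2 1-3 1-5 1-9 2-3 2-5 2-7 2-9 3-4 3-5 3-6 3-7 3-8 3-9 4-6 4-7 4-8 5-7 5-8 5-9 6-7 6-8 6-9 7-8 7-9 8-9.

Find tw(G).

A width-4 tree decomposition is:
Bags: B1 = {3, 6, 7, 8, 9}  B2 = {3, 5, 7, 8, 9}  B3 = {2, 3, 5, 7, 9}  B4 = {0, 3, 7, 8, 9}  B5 = {1, 2, 3, 5, 9}  B6 = {3, 4, 6, 7, 8}
Tree: B1–B2, B2–B3, B2–B4, B3–B5, B1–B6
Each bag holds 5 vertices, so the decomposition has width 4, which upper-bounds the treewidth. On the other hand G contains the 5-clique {1, 2, 3, 5, 9}. A clique must lie in a single bag of any decomposition, so no decomposition can have width below 4. Hence tw(G) = 4 exactly.

4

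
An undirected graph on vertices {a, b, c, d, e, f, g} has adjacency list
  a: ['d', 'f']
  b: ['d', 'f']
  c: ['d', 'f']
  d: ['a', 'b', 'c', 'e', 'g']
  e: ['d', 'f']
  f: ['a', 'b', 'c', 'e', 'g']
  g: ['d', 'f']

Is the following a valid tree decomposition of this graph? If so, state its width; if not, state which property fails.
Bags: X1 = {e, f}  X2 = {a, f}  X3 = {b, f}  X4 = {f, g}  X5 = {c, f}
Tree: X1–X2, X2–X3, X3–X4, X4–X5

No — vertex d appears in no bag.

A tree decomposition must satisfy three properties: every vertex lies in some bag; for every edge, both endpoints lie together in some bag; and for every vertex, the bags containing it form a connected subtree. Here vertex d appears in no bag, so the decomposition is invalid.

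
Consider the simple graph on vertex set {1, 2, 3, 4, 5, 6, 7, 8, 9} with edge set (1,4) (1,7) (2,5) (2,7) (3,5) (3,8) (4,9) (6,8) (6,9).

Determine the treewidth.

2

A width-2 tree decomposition is:
Bags: B1 = {6, 8, 9}  B2 = {4, 8, 9}  B3 = {1, 4, 8}  B4 = {1, 7, 8}  B5 = {2, 7, 8}  B6 = {2, 5, 8}  B7 = {3, 5, 8}
Tree: B1–B2, B2–B3, B3–B4, B4–B5, B5–B6, B6–B7
Every bag has size at most 3, so the width is 3 − 1 = 2 and tw(G) ≤ 2. For the lower bound, G contains the cycle 8–6–9–4–1–7–2–5–3–8, so G is not a forest; only forests have treewidth ≤ 1, hence tw(G) ≥ 2. Combining the bounds, tw(G) = 2.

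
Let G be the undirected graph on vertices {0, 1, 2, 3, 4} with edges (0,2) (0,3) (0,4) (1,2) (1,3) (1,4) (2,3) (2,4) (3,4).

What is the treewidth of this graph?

3

A width-3 tree decomposition is:
Bags: B1 = {0, 2, 3, 4}  B2 = {1, 2, 3, 4}
Tree: B1–B2
Each bag holds 4 vertices, so the decomposition has width 3, which upper-bounds the treewidth. Conversely, {0, 2, 3, 4} is a clique of size 4, and the vertices of any clique must share a bag in every tree decomposition; so some bag has ≥ 4 vertices and tw(G) ≥ 3. Combining the bounds, tw(G) = 3.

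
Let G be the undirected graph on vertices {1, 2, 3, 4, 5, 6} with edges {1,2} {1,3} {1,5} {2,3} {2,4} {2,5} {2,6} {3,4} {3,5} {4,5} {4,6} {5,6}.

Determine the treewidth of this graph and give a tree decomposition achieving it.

Each bag holds 4 vertices, so the decomposition has width 3, which upper-bounds the treewidth. On the other hand G contains the 4-clique {1, 2, 3, 5}. A clique must lie in a single bag of any decomposition, so no decomposition can have width below 3. Hence tw(G) = 3 exactly.

Treewidth 3.
One such decomposition:
Bags: B1 = {1, 2, 3, 5}  B2 = {2, 3, 4, 5}  B3 = {2, 4, 5, 6}
Tree: B1–B2, B2–B3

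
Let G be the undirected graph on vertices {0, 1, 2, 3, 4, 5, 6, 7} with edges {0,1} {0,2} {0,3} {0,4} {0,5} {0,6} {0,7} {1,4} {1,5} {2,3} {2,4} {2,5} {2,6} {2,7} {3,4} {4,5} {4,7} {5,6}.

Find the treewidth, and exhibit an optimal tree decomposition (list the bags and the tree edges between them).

Each bag holds 4 vertices, so the decomposition has width 3, which upper-bounds the treewidth. For the lower bound, the 4 vertices {0, 1, 4, 5} are pairwise adjacent, and any tree decomposition puts a clique entirely inside one bag — forcing width ≥ 3. Hence tw(G) = 3 exactly.

Treewidth 3.
One optimal decomposition is:
Bags: B1 = {0, 2, 4, 5}  B2 = {0, 2, 4, 7}  B3 = {0, 1, 4, 5}  B4 = {0, 2, 3, 4}  B5 = {0, 2, 5, 6}
Tree: B1–B2, B1–B3, B2–B4, B1–B5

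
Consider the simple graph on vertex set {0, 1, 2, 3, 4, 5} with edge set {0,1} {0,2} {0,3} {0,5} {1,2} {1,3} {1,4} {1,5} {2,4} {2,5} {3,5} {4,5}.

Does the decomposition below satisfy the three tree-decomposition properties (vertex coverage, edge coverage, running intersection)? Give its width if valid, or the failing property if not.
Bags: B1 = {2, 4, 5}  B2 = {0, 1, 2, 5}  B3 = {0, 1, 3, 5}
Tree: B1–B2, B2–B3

A tree decomposition must satisfy three properties: every vertex lies in some bag; for every edge, both endpoints lie together in some bag; and for every vertex, the bags containing it form a connected subtree. Here edge (1,4) lies in no bag, so the decomposition is invalid.

No — edge (1,4) lies in no bag.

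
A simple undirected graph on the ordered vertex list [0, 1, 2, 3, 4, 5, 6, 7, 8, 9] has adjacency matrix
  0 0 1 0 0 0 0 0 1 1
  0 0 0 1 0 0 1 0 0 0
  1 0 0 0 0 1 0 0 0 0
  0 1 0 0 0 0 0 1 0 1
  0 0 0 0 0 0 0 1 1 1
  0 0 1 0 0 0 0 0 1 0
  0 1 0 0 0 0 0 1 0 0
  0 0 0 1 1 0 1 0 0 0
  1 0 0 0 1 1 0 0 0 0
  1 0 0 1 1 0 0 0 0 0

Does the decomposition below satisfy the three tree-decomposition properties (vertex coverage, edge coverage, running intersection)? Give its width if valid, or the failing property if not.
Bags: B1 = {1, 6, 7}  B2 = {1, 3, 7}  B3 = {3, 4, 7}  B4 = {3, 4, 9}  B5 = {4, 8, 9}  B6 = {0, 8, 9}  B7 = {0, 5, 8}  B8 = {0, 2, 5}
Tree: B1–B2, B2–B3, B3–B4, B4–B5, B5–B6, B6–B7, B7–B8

Yes; width 2.

Vertex coverage: the bags together contain {0, 1, 2, 3, 4, 5, 6, 7, 8, 9}, the full vertex set. Edge coverage: each edge of G has both endpoints in at least one bag. Running intersection: for every vertex, the bags containing it form a connected subtree. All three properties hold, so this is a valid tree decomposition of width max|bag| − 1 = 2, and hence tw(G) ≤ 2.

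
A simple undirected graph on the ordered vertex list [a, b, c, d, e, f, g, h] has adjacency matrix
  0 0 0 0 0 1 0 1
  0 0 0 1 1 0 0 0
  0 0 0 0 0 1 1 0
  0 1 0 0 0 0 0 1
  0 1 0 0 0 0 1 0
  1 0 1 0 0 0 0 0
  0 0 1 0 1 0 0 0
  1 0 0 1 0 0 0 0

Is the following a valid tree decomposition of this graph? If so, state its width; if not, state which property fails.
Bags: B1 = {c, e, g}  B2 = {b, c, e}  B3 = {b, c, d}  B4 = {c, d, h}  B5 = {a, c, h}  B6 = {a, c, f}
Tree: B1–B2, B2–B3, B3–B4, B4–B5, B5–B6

Yes; width 2.

Every vertex of G appears in some bag (union = {a, b, c, d, e, f, g, h}); every edge is covered by a bag; and for each vertex v the set of bags containing v is connected in the bag tree. The decomposition is therefore valid. The largest bag has 3 vertices, so the width is 2.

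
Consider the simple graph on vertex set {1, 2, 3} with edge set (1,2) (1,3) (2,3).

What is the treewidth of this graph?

2

A width-2 tree decomposition is:
Bags: B1 = {1, 2, 3}
Tree: (single bag)
A single bag containing all 3 vertices is trivially a valid decomposition of width 2. On the other hand G contains the 3-clique {1, 2, 3}. A clique must lie in a single bag of any decomposition, so no decomposition can have width below 2. Hence tw(G) = 2 exactly.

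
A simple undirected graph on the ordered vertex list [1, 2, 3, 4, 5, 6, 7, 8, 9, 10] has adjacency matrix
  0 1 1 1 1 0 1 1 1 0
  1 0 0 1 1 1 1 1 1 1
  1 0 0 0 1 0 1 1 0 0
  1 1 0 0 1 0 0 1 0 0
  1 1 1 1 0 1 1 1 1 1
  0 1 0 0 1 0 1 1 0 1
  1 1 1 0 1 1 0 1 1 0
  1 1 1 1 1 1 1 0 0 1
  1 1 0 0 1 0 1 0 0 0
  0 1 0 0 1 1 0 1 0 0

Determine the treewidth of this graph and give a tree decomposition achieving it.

Treewidth 4.
One such decomposition:
Bags: B1 = {1, 2, 4, 5, 8}  B2 = {1, 2, 5, 7, 8}  B3 = {1, 3, 5, 7, 8}  B4 = {1, 2, 5, 7, 9}  B5 = {2, 5, 6, 7, 8}  B6 = {2, 5, 6, 8, 10}
Tree: B1–B2, B2–B3, B2–B4, B2–B5, B5–B6

Each bag holds 5 vertices, so the decomposition has width 4, which upper-bounds the treewidth. For the lower bound, the 5 vertices {1, 2, 4, 5, 8} are pairwise adjacent, and any tree decomposition puts a clique entirely inside one bag — forcing width ≥ 4. Hence tw(G) = 4 exactly.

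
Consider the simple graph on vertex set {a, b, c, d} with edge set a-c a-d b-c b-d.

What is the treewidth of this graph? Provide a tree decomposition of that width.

Treewidth 2.
One such decomposition:
Bags: B1 = {a, c, d}  B2 = {b, c, d}
Tree: B1–B2

Every bag has size at most 3, so the width is 3 − 1 = 2 and tw(G) ≤ 2. For the lower bound, G contains the cycle c–a–d–b–c, so G is not a forest; only forests have treewidth ≤ 1, hence tw(G) ≥ 2. The upper and lower bounds meet at 2, so that is the treewidth.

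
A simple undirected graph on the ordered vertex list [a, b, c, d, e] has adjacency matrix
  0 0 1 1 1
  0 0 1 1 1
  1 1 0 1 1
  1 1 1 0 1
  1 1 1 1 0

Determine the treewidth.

A width-3 tree decomposition is:
Bags: B1 = {a, c, d, e}  B2 = {b, c, d, e}
Tree: B1–B2
Every bag has size at most 4, so the width is 4 − 1 = 3 and tw(G) ≤ 3. For the lower bound, the 4 vertices {a, c, d, e} are pairwise adjacent, and any tree decomposition puts a clique entirely inside one bag — forcing width ≥ 3. Therefore the treewidth is 3.

3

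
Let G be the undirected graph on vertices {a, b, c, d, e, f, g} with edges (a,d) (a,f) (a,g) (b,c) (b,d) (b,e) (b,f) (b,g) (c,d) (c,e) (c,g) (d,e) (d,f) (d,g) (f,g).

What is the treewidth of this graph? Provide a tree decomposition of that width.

Every bag has size at most 4, so the width is 4 − 1 = 3 and tw(G) ≤ 3. On the other hand G contains the 4-clique {b, c, d, g}. A clique must lie in a single bag of any decomposition, so no decomposition can have width below 3. The upper and lower bounds meet at 3, so that is the treewidth.

Treewidth 3.
One optimal decomposition is:
Bags: B1 = {b, c, d, e}  B2 = {b, c, d, g}  B3 = {b, d, f, g}  B4 = {a, d, f, g}
Tree: B1–B2, B2–B3, B3–B4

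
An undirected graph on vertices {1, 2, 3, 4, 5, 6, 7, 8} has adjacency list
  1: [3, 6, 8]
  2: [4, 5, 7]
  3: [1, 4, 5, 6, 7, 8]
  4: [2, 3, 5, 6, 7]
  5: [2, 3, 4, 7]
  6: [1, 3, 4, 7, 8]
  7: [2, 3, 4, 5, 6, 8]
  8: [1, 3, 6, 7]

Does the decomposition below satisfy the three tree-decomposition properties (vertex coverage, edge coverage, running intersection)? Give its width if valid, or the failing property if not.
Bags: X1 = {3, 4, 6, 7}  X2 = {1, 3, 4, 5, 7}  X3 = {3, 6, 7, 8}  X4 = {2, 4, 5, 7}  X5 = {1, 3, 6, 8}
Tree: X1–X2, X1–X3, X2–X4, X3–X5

No — bags containing vertex 1 are not connected in the tree.

A tree decomposition must satisfy three properties: every vertex lies in some bag; for every edge, both endpoints lie together in some bag; and for every vertex, the bags containing it form a connected subtree. Here bags containing vertex 1 are not connected in the tree, so the decomposition is invalid.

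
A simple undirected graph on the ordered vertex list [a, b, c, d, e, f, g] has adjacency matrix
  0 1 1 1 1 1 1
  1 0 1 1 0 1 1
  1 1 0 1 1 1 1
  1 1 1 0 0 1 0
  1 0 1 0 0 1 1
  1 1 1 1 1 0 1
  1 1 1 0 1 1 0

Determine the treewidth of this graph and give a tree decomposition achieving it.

Every bag has size at most 5, so the width is 5 − 1 = 4 and tw(G) ≤ 4. Conversely, {a, c, e, f, g} is a clique of size 5, and the vertices of any clique must share a bag in every tree decomposition; so some bag has ≥ 5 vertices and tw(G) ≥ 4. Combining the bounds, tw(G) = 4.

Treewidth 4.
One optimal decomposition is:
Bags: B1 = {a, c, e, f, g}  B2 = {a, b, c, f, g}  B3 = {a, b, c, d, f}
Tree: B1–B2, B2–B3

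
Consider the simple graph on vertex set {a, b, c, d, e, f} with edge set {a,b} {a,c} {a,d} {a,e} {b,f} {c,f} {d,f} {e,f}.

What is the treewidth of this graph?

A width-2 tree decomposition is:
Bags: B1 = {a, b, f}  B2 = {a, c, f}  B3 = {a, d, f}  B4 = {a, e, f}
Tree: B1–B2, B2–B3, B3–B4
Each bag holds 3 vertices, so the decomposition has width 2, which upper-bounds the treewidth. Since f–b–a–c–f is a cycle in G, G is not acyclic. Forests are exactly the graphs of treewidth ≤ 1, so tw(G) ≥ 2. Therefore the treewidth is 2.

2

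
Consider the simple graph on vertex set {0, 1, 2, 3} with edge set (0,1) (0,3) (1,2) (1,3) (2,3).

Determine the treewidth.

2

A width-2 tree decomposition is:
Bags: B1 = {0, 1, 3}  B2 = {1, 2, 3}
Tree: B1–B2
Each bag holds 3 vertices, so the decomposition has width 2, which upper-bounds the treewidth. On the other hand G contains the 3-clique {0, 1, 3}. A clique must lie in a single bag of any decomposition, so no decomposition can have width below 2. Hence tw(G) = 2 exactly.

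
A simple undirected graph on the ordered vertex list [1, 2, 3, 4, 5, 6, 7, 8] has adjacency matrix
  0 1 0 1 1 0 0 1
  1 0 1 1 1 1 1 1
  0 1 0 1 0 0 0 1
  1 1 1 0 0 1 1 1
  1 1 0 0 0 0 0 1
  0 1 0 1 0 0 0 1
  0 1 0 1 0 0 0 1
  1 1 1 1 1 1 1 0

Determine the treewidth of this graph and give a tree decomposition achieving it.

The largest bag has 4 vertices, giving width 3; this decomposition certifies tw(G) ≤ 3. On the other hand G contains the 4-clique {1, 2, 4, 8}. A clique must lie in a single bag of any decomposition, so no decomposition can have width below 3. Hence tw(G) = 3 exactly.

Treewidth 3.
Bags: B1 = {1, 2, 4, 8}  B2 = {1, 2, 5, 8}  B3 = {2, 4, 7, 8}  B4 = {2, 4, 6, 8}  B5 = {2, 3, 4, 8}
Tree: B1–B2, B1–B3, B3–B4, B3–B5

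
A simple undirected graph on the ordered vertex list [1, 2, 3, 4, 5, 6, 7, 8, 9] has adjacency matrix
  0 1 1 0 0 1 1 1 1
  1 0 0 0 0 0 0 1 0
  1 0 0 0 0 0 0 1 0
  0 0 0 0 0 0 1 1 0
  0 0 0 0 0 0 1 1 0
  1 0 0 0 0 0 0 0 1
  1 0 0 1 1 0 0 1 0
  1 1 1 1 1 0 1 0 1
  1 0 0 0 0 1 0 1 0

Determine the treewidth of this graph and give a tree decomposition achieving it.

The largest bag has 3 vertices, giving width 2; this decomposition certifies tw(G) ≤ 2. Conversely, {1, 8, 9} is a clique of size 3, and the vertices of any clique must share a bag in every tree decomposition; so some bag has ≥ 3 vertices and tw(G) ≥ 2. Hence tw(G) = 2 exactly.

Treewidth 2.
One optimal decomposition is:
Bags: B1 = {1, 8, 9}  B2 = {1, 3, 8}  B3 = {1, 2, 8}  B4 = {1, 7, 8}  B5 = {4, 7, 8}  B6 = {5, 7, 8}  B7 = {1, 6, 9}
Tree: B1–B2, B1–B3, B2–B4, B4–B5, B4–B6, B1–B7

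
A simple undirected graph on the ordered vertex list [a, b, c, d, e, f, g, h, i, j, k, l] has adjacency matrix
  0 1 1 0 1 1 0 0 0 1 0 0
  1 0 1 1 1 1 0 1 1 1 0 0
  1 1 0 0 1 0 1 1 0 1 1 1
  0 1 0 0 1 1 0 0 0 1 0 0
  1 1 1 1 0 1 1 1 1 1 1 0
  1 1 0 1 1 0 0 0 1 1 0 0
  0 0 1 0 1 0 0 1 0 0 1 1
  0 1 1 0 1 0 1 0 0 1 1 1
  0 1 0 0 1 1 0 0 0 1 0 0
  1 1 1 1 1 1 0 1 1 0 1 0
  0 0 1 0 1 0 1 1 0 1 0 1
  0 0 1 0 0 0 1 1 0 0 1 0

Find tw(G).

4

A width-4 tree decomposition is:
Bags: B1 = {c, e, h, j, k}  B2 = {c, e, g, h, k}  B3 = {b, c, e, h, j}  B4 = {c, g, h, k, l}  B5 = {a, b, c, e, j}  B6 = {a, b, e, f, j}  B7 = {b, d, e, f, j}  B8 = {b, e, f, i, j}
Tree: B1–B2, B1–B3, B2–B4, B3–B5, B5–B6, B6–B7, B7–B8
Every bag has size at most 5, so the width is 5 − 1 = 4 and tw(G) ≤ 4. On the other hand G contains the 5-clique {c, e, g, h, k}. A clique must lie in a single bag of any decomposition, so no decomposition can have width below 4. Hence tw(G) = 4 exactly.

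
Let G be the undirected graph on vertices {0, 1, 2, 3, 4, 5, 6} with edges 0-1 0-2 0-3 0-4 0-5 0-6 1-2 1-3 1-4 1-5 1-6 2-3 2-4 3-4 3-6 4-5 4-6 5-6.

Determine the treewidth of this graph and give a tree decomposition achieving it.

The largest bag has 5 vertices, giving width 4; this decomposition certifies tw(G) ≤ 4. Conversely, {0, 1, 2, 3, 4} is a clique of size 5, and the vertices of any clique must share a bag in every tree decomposition; so some bag has ≥ 5 vertices and tw(G) ≥ 4. Hence tw(G) = 4 exactly.

Treewidth 4.
One optimal decomposition is:
Bags: B1 = {0, 1, 4, 5, 6}  B2 = {0, 1, 3, 4, 6}  B3 = {0, 1, 2, 3, 4}
Tree: B1–B2, B2–B3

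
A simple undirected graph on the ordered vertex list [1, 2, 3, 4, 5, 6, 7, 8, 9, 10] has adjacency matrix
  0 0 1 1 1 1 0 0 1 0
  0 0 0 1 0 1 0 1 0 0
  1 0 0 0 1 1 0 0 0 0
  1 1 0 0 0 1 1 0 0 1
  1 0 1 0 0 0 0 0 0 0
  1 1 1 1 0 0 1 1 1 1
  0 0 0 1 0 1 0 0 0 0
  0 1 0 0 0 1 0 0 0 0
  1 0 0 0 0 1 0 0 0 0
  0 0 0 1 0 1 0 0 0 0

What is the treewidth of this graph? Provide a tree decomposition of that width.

Treewidth 2.
One such decomposition:
Bags: B1 = {4, 6, 10}  B2 = {1, 4, 6}  B3 = {2, 4, 6}  B4 = {1, 3, 6}  B5 = {1, 6, 9}  B6 = {4, 6, 7}  B7 = {1, 3, 5}  B8 = {2, 6, 8}
Tree: B1–B2, B2–B3, B2–B4, B2–B5, B2–B6, B4–B7, B3–B8

The largest bag has 3 vertices, giving width 2; this decomposition certifies tw(G) ≤ 2. For the lower bound, the 3 vertices {1, 3, 5} are pairwise adjacent, and any tree decomposition puts a clique entirely inside one bag — forcing width ≥ 2. Hence tw(G) = 2 exactly.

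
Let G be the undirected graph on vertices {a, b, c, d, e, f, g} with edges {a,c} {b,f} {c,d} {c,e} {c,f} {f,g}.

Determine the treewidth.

1

A width-1 tree decomposition is:
Bags: B1 = {a, c}  B2 = {c, d}  B3 = {c, f}  B4 = {f, g}  B5 = {b, f}  B6 = {c, e}
Tree: B1–B2, B2–B3, B3–B4, B3–B5, B1–B6
Each bag holds 2 vertices, so the decomposition has width 1, which upper-bounds the treewidth. Any graph with an edge has treewidth ≥ 1, and G has the edge c–a. The upper and lower bounds meet at 1, so that is the treewidth.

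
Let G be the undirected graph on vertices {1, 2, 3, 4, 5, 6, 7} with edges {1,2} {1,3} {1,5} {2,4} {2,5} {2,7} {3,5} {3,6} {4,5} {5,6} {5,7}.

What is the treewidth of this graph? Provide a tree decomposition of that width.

Treewidth 2.
One such decomposition:
Bags: B1 = {2, 5, 7}  B2 = {1, 2, 5}  B3 = {2, 4, 5}  B4 = {1, 3, 5}  B5 = {3, 5, 6}
Tree: B1–B2, B2–B3, B2–B4, B4–B5

Each bag holds 3 vertices, so the decomposition has width 2, which upper-bounds the treewidth. For the lower bound, the 3 vertices {1, 2, 5} are pairwise adjacent, and any tree decomposition puts a clique entirely inside one bag — forcing width ≥ 2. Combining the bounds, tw(G) = 2.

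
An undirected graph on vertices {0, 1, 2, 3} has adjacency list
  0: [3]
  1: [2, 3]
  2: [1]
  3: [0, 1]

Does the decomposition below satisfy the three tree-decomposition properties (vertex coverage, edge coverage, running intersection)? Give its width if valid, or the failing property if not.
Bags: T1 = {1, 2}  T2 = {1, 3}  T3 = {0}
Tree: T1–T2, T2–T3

A tree decomposition must satisfy three properties: every vertex lies in some bag; for every edge, both endpoints lie together in some bag; and for every vertex, the bags containing it form a connected subtree. Here edge (3,0) lies in no bag, so the decomposition is invalid.

No — edge (3,0) lies in no bag.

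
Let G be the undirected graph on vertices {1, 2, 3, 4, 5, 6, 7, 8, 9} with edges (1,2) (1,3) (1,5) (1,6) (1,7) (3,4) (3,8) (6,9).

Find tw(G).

A width-1 tree decomposition is:
Bags: B1 = {1, 3}  B2 = {1, 6}  B3 = {6, 9}  B4 = {1, 2}  B5 = {1, 7}  B6 = {1, 5}  B7 = {3, 4}  B8 = {3, 8}
Tree: B1–B2, B2–B3, B2–B4, B2–B5, B5–B6, B1–B7, B7–B8
The largest bag has 2 vertices, giving width 1; this decomposition certifies tw(G) ≤ 1. Any graph with an edge has treewidth ≥ 1, and G has the edge 3–1. Combining the bounds, tw(G) = 1.

1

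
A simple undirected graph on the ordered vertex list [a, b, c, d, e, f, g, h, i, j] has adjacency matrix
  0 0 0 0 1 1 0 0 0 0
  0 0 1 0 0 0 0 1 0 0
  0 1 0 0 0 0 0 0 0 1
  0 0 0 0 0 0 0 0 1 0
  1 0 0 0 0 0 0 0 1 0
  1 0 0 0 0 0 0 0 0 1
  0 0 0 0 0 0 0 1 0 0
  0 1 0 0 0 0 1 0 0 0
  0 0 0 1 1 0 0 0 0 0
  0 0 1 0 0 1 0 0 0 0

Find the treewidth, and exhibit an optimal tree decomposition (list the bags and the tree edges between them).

Every bag has size at most 2, so the width is 2 − 1 = 1 and tw(G) ≤ 1. G has an edge, so its treewidth is at least 1. The upper and lower bounds meet at 1, so that is the treewidth.

Treewidth 1.
Bags: B1 = {g, h}  B2 = {b, h}  B3 = {b, c}  B4 = {c, j}  B5 = {f, j}  B6 = {a, f}  B7 = {a, e}  B8 = {e, i}  B9 = {d, i}
Tree: B1–B2, B2–B3, B3–B4, B4–B5, B5–B6, B6–B7, B7–B8, B8–B9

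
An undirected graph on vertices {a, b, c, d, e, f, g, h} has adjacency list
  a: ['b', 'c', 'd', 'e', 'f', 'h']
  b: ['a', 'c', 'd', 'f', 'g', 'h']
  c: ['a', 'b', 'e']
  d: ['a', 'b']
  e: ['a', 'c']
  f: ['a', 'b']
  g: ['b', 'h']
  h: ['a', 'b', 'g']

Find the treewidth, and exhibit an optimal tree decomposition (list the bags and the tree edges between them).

Each bag holds 3 vertices, so the decomposition has width 2, which upper-bounds the treewidth. On the other hand G contains the 3-clique {a, c, e}. A clique must lie in a single bag of any decomposition, so no decomposition can have width below 2. The upper and lower bounds meet at 2, so that is the treewidth.

Treewidth 2.
One optimal decomposition is:
Bags: B1 = {a, b, c}  B2 = {a, b, h}  B3 = {b, g, h}  B4 = {a, c, e}  B5 = {a, b, f}  B6 = {a, b, d}
Tree: B1–B2, B2–B3, B1–B4, B2–B5, B2–B6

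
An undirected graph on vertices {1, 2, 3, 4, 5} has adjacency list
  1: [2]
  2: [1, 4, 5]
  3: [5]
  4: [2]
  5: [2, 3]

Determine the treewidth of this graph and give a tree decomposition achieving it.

Treewidth 1.
One optimal decomposition is:
Bags: B1 = {2, 5}  B2 = {3, 5}  B3 = {2, 4}  B4 = {1, 2}
Tree: B1–B2, B1–B3, B3–B4

Each bag holds 2 vertices, so the decomposition has width 1, which upper-bounds the treewidth. Any graph with an edge has treewidth ≥ 1, and G has the edge 5–2. Combining the bounds, tw(G) = 1.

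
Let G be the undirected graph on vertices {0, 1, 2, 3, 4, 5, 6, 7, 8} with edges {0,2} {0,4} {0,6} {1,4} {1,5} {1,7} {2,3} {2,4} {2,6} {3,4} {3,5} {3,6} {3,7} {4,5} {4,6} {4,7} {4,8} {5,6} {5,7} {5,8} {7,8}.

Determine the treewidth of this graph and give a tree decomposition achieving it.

Each bag holds 4 vertices, so the decomposition has width 3, which upper-bounds the treewidth. Conversely, {0, 2, 4, 6} is a clique of size 4, and the vertices of any clique must share a bag in every tree decomposition; so some bag has ≥ 4 vertices and tw(G) ≥ 3. Hence tw(G) = 3 exactly.

Treewidth 3.
One such decomposition:
Bags: B1 = {2, 3, 4, 6}  B2 = {0, 2, 4, 6}  B3 = {3, 4, 5, 6}  B4 = {3, 4, 5, 7}  B5 = {1, 4, 5, 7}  B6 = {4, 5, 7, 8}
Tree: B1–B2, B1–B3, B3–B4, B4–B5, B5–B6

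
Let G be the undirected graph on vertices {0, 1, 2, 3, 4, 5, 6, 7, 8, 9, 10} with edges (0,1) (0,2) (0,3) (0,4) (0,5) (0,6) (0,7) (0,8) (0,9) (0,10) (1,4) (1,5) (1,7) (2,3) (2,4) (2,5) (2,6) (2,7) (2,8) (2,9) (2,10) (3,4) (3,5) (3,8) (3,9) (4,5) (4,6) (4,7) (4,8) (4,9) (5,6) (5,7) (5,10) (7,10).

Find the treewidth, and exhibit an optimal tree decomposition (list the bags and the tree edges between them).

Treewidth 4.
Bags: B1 = {0, 2, 4, 5, 7}  B2 = {0, 2, 5, 7, 10}  B3 = {0, 2, 3, 4, 5}  B4 = {0, 2, 3, 4, 8}  B5 = {0, 1, 4, 5, 7}  B6 = {0, 2, 4, 5, 6}  B7 = {0, 2, 3, 4, 9}
Tree: B1–B2, B1–B3, B3–B4, B1–B5, B1–B6, B4–B7

Each bag holds 5 vertices, so the decomposition has width 4, which upper-bounds the treewidth. Conversely, {0, 1, 4, 5, 7} is a clique of size 5, and the vertices of any clique must share a bag in every tree decomposition; so some bag has ≥ 5 vertices and tw(G) ≥ 4. Therefore the treewidth is 4.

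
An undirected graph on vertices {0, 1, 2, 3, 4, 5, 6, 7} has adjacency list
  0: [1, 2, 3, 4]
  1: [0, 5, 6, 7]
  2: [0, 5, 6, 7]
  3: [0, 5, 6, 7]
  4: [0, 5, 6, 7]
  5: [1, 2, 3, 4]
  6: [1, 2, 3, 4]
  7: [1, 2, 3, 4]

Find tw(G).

A width-4 tree decomposition is:
Bags: B1 = {1, 2, 3, 4, 5}  B2 = {1, 2, 3, 4, 6}  B3 = {0, 1, 2, 3, 4}  B4 = {1, 2, 3, 4, 7}
Tree: B1–B2, B2–B3, B3–B4
Every bag has size at most 5, so the width is 5 − 1 = 4 and tw(G) ≤ 4. For the lower bound: the 5 vertex sets {2,5}, {1,6}, {0,4}, {3}, {7} are disjoint, each induces a connected subgraph, and every pair is joined by at least one edge of G. Contracting each set to a single vertex therefore yields K_{5} as a minor, and since treewidth is minor-monotone, tw(G) ≥ tw(K_{5}) = 4. Combining the bounds, tw(G) = 4.

4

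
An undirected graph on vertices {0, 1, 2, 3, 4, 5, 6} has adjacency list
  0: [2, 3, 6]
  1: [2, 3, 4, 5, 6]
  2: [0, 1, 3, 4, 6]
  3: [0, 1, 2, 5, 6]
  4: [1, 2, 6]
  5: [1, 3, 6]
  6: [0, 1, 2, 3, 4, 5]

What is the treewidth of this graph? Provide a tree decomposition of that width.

Treewidth 3.
One optimal decomposition is:
Bags: B1 = {1, 2, 3, 6}  B2 = {1, 2, 4, 6}  B3 = {1, 3, 5, 6}  B4 = {0, 2, 3, 6}
Tree: B1–B2, B1–B3, B1–B4

Each bag holds 4 vertices, so the decomposition has width 3, which upper-bounds the treewidth. For the lower bound, the 4 vertices {0, 2, 3, 6} are pairwise adjacent, and any tree decomposition puts a clique entirely inside one bag — forcing width ≥ 3. Hence tw(G) = 3 exactly.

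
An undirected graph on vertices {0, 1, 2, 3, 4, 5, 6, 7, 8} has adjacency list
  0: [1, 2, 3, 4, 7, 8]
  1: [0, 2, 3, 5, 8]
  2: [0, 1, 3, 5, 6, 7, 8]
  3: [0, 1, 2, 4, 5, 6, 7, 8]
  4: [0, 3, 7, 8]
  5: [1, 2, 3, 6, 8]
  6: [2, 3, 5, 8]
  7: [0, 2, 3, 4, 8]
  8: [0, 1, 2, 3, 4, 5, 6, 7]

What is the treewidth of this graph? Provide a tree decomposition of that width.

The largest bag has 5 vertices, giving width 4; this decomposition certifies tw(G) ≤ 4. For the lower bound, the 5 vertices {0, 1, 2, 3, 8} are pairwise adjacent, and any tree decomposition puts a clique entirely inside one bag — forcing width ≥ 4. Combining the bounds, tw(G) = 4.

Treewidth 4.
One such decomposition:
Bags: B1 = {1, 2, 3, 5, 8}  B2 = {0, 1, 2, 3, 8}  B3 = {0, 2, 3, 7, 8}  B4 = {0, 3, 4, 7, 8}  B5 = {2, 3, 5, 6, 8}
Tree: B1–B2, B2–B3, B3–B4, B1–B5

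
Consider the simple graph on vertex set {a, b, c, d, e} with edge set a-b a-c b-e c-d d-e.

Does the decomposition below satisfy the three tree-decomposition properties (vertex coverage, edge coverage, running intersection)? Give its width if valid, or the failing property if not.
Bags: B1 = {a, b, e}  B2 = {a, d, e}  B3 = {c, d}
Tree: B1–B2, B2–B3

A tree decomposition must satisfy three properties: every vertex lies in some bag; for every edge, both endpoints lie together in some bag; and for every vertex, the bags containing it form a connected subtree. Here edge (a,c) lies in no bag, so the decomposition is invalid.

No — edge (a,c) lies in no bag.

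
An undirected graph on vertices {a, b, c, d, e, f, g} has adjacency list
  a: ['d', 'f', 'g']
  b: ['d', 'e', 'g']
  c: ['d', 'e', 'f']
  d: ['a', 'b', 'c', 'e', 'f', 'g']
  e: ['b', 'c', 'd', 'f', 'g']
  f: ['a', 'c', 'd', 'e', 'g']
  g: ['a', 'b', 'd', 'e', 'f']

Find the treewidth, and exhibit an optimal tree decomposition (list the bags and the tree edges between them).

Treewidth 3.
One optimal decomposition is:
Bags: B1 = {d, e, f, g}  B2 = {a, d, f, g}  B3 = {c, d, e, f}  B4 = {b, d, e, g}
Tree: B1–B2, B1–B3, B1–B4

Every bag has size at most 4, so the width is 4 − 1 = 3 and tw(G) ≤ 3. Conversely, {d, e, f, g} is a clique of size 4, and the vertices of any clique must share a bag in every tree decomposition; so some bag has ≥ 4 vertices and tw(G) ≥ 3. The upper and lower bounds meet at 3, so that is the treewidth.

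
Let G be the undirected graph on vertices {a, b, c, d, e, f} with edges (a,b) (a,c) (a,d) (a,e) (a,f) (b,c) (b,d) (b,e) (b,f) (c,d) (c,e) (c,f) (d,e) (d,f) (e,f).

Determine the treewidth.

A width-5 tree decomposition is:
Bags: B1 = {a, b, c, d, e, f}
Tree: (single bag)
With just one bag of size 6, the width is 6 − 1 = 5, so tw(G) ≤ 5. On the other hand G contains the 6-clique {a, b, c, d, e, f}. A clique must lie in a single bag of any decomposition, so no decomposition can have width below 5. Combining the bounds, tw(G) = 5.

5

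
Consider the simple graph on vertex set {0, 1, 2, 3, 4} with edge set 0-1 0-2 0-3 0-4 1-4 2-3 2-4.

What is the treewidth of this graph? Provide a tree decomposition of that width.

Treewidth 2.
One such decomposition:
Bags: B1 = {0, 2, 4}  B2 = {0, 1, 4}  B3 = {0, 2, 3}
Tree: B1–B2, B1–B3

Every bag has size at most 3, so the width is 3 − 1 = 2 and tw(G) ≤ 2. Conversely, {0, 1, 4} is a clique of size 3, and the vertices of any clique must share a bag in every tree decomposition; so some bag has ≥ 3 vertices and tw(G) ≥ 2. Therefore the treewidth is 2.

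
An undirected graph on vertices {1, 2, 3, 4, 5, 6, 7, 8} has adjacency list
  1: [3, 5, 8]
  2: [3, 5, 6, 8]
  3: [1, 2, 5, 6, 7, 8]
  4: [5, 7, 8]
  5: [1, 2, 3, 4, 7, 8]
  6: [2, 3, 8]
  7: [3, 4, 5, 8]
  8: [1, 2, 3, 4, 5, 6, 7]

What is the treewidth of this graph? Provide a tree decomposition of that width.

Each bag holds 4 vertices, so the decomposition has width 3, which upper-bounds the treewidth. On the other hand G contains the 4-clique {1, 3, 5, 8}. A clique must lie in a single bag of any decomposition, so no decomposition can have width below 3. Hence tw(G) = 3 exactly.

Treewidth 3.
Bags: B1 = {4, 5, 7, 8}  B2 = {3, 5, 7, 8}  B3 = {1, 3, 5, 8}  B4 = {2, 3, 5, 8}  B5 = {2, 3, 6, 8}
Tree: B1–B2, B2–B3, B3–B4, B4–B5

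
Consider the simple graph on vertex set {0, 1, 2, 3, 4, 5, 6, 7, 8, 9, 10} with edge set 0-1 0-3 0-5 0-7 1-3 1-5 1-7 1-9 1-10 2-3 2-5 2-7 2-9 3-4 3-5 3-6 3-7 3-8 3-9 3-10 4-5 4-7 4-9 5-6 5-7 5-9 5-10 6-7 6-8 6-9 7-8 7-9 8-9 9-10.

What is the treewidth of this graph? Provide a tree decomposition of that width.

Each bag holds 5 vertices, so the decomposition has width 4, which upper-bounds the treewidth. On the other hand G contains the 5-clique {3, 6, 7, 8, 9}. A clique must lie in a single bag of any decomposition, so no decomposition can have width below 4. Combining the bounds, tw(G) = 4.

Treewidth 4.
Bags: B1 = {3, 5, 6, 7, 9}  B2 = {1, 3, 5, 7, 9}  B3 = {3, 4, 5, 7, 9}  B4 = {3, 6, 7, 8, 9}  B5 = {0, 1, 3, 5, 7}  B6 = {2, 3, 5, 7, 9}  B7 = {1, 3, 5, 9, 10}
Tree: B1–B2, B2–B3, B1–B4, B2–B5, B2–B6, B2–B7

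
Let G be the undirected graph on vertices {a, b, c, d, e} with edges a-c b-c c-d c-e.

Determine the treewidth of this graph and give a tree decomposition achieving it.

The largest bag has 2 vertices, giving width 1; this decomposition certifies tw(G) ≤ 1. Any graph with an edge has treewidth ≥ 1, and G has the edge c–e. Combining the bounds, tw(G) = 1.

Treewidth 1.
Bags: B1 = {c, e}  B2 = {c, d}  B3 = {a, c}  B4 = {b, c}
Tree: B1–B2, B1–B3, B1–B4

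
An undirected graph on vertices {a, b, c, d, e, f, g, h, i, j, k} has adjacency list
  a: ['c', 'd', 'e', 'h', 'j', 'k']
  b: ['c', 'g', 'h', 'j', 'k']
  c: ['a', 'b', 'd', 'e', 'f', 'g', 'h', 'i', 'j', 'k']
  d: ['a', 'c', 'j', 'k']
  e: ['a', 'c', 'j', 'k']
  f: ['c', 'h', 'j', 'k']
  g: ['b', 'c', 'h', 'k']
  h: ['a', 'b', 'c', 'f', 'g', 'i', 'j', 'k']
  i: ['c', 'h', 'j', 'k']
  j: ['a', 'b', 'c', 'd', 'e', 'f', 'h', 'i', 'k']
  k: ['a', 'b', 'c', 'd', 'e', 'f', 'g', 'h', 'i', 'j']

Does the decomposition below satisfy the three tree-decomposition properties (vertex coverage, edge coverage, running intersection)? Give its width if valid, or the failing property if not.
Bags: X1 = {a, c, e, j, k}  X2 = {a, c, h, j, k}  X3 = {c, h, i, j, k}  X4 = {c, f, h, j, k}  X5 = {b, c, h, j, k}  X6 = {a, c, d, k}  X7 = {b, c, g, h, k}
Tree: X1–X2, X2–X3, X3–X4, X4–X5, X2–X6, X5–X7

No — edge (j,d) lies in no bag.

A tree decomposition must satisfy three properties: every vertex lies in some bag; for every edge, both endpoints lie together in some bag; and for every vertex, the bags containing it form a connected subtree. Here edge (j,d) lies in no bag, so the decomposition is invalid.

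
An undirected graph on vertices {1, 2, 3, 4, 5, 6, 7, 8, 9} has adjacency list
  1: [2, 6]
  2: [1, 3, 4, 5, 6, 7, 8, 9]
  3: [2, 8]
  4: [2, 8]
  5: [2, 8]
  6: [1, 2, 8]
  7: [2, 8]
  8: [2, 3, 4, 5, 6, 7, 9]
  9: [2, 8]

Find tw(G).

A width-2 tree decomposition is:
Bags: B1 = {2, 3, 8}  B2 = {2, 5, 8}  B3 = {2, 4, 8}  B4 = {2, 8, 9}  B5 = {2, 6, 8}  B6 = {2, 7, 8}  B7 = {1, 2, 6}
Tree: B1–B2, B2–B3, B3–B4, B4–B5, B4–B6, B5–B7
Every bag has size at most 3, so the width is 3 − 1 = 2 and tw(G) ≤ 2. Conversely, {2, 3, 8} is a clique of size 3, and the vertices of any clique must share a bag in every tree decomposition; so some bag has ≥ 3 vertices and tw(G) ≥ 2. Hence tw(G) = 2 exactly.

2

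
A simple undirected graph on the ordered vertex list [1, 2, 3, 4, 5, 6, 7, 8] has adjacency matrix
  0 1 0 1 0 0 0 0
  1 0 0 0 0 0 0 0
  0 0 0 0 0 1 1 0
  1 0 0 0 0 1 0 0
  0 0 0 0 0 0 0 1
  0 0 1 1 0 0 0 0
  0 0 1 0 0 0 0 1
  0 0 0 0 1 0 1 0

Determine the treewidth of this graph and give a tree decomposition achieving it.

Treewidth 1.
One optimal decomposition is:
Bags: B1 = {5, 8}  B2 = {7, 8}  B3 = {3, 7}  B4 = {3, 6}  B5 = {4, 6}  B6 = {1, 4}  B7 = {1, 2}
Tree: B1–B2, B2–B3, B3–B4, B4–B5, B5–B6, B6–B7

Every bag has size at most 2, so the width is 2 − 1 = 1 and tw(G) ≤ 1. G has an edge, so its treewidth is at least 1. Hence tw(G) = 1 exactly.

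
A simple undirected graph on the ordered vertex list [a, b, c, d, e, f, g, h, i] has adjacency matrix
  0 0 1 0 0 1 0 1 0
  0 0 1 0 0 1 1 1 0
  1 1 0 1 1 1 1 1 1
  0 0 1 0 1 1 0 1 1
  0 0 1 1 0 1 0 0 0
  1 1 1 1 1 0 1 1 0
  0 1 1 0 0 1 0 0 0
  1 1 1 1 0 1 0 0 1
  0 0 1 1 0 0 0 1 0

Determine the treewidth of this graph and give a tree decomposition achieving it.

Every bag has size at most 4, so the width is 4 − 1 = 3 and tw(G) ≤ 3. On the other hand G contains the 4-clique {b, c, f, g}. A clique must lie in a single bag of any decomposition, so no decomposition can have width below 3. Therefore the treewidth is 3.

Treewidth 3.
One optimal decomposition is:
Bags: B1 = {b, c, f, h}  B2 = {c, d, f, h}  B3 = {c, d, h, i}  B4 = {c, d, e, f}  B5 = {b, c, f, g}  B6 = {a, c, f, h}
Tree: B1–B2, B2–B3, B2–B4, B1–B5, B1–B6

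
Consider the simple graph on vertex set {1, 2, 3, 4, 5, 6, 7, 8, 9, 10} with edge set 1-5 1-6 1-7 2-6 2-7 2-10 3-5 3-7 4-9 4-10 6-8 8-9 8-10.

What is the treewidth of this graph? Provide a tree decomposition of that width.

Treewidth 2.
Bags: B1 = {1, 3, 5}  B2 = {1, 3, 7}  B3 = {1, 6, 7}  B4 = {2, 6, 7}  B5 = {2, 6, 8}  B6 = {2, 8, 10}  B7 = {8, 9, 10}  B8 = {4, 9, 10}
Tree: B1–B2, B2–B3, B3–B4, B4–B5, B5–B6, B6–B7, B7–B8

Each bag holds 3 vertices, so the decomposition has width 2, which upper-bounds the treewidth. For the lower bound, G contains the cycle 5–3–7–1–5, so G is not a forest; only forests have treewidth ≤ 1, hence tw(G) ≥ 2. Therefore the treewidth is 2.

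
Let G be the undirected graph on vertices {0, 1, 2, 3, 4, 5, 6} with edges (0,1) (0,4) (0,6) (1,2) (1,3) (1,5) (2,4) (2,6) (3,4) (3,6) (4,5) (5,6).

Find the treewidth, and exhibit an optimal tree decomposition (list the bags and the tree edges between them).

Every bag has size at most 4, so the width is 4 − 1 = 3 and tw(G) ≤ 3. For the lower bound: the 4 vertex sets {2,4}, {3,6}, {1}, {5} are disjoint, each induces a connected subgraph, and every pair is joined by at least one edge of G. Contracting each set to a single vertex therefore yields K_{4} as a minor, and since treewidth is minor-monotone, tw(G) ≥ tw(K_{4}) = 3. Therefore the treewidth is 3.

Treewidth 3.
Bags: B1 = {1, 2, 4, 6}  B2 = {1, 3, 4, 6}  B3 = {1, 4, 5, 6}  B4 = {0, 1, 4, 6}
Tree: B1–B2, B2–B3, B3–B4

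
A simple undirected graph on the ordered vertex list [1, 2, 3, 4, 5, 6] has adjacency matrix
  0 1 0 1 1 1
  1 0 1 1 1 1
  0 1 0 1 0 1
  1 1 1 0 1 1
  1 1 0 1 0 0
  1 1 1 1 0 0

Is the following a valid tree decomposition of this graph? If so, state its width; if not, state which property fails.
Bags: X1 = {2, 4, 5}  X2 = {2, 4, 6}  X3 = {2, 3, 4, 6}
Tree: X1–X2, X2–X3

No — vertex 1 appears in no bag.

A tree decomposition must satisfy three properties: every vertex lies in some bag; for every edge, both endpoints lie together in some bag; and for every vertex, the bags containing it form a connected subtree. Here vertex 1 appears in no bag, so the decomposition is invalid.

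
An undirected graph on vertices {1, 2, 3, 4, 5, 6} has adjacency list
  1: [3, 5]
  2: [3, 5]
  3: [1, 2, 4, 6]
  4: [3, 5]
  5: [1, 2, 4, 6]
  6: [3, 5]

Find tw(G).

2

A width-2 tree decomposition is:
Bags: B1 = {3, 5, 6}  B2 = {2, 3, 5}  B3 = {3, 4, 5}  B4 = {1, 3, 5}
Tree: B1–B2, B2–B3, B3–B4
Each bag holds 3 vertices, so the decomposition has width 2, which upper-bounds the treewidth. Since 3–6–5–2–3 is a cycle in G, G is not acyclic. Forests are exactly the graphs of treewidth ≤ 1, so tw(G) ≥ 2. The upper and lower bounds meet at 2, so that is the treewidth.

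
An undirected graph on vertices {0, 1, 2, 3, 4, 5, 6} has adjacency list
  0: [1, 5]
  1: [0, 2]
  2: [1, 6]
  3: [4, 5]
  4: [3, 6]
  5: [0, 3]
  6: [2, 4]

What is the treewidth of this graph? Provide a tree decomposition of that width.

Treewidth 2.
One optimal decomposition is:
Bags: B1 = {0, 1, 5}  B2 = {1, 3, 5}  B3 = {1, 3, 4}  B4 = {1, 4, 6}  B5 = {1, 2, 6}
Tree: B1–B2, B2–B3, B3–B4, B4–B5

Each bag holds 3 vertices, so the decomposition has width 2, which upper-bounds the treewidth. Since 1–0–5–3–4–6–2–1 is a cycle in G, G is not acyclic. Forests are exactly the graphs of treewidth ≤ 1, so tw(G) ≥ 2. Combining the bounds, tw(G) = 2.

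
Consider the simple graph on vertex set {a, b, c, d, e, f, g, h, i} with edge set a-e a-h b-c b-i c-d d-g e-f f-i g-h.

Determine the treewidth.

2

A width-2 tree decomposition is:
Bags: B1 = {b, f, i}  B2 = {b, c, f}  B3 = {c, d, f}  B4 = {d, f, g}  B5 = {f, g, h}  B6 = {a, f, h}  B7 = {a, e, f}
Tree: B1–B2, B2–B3, B3–B4, B4–B5, B5–B6, B6–B7
The largest bag has 3 vertices, giving width 2; this decomposition certifies tw(G) ≤ 2. For the lower bound, G contains the cycle f–i–b–c–d–g–h–a–e–f, so G is not a forest; only forests have treewidth ≤ 1, hence tw(G) ≥ 2. Combining the bounds, tw(G) = 2.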